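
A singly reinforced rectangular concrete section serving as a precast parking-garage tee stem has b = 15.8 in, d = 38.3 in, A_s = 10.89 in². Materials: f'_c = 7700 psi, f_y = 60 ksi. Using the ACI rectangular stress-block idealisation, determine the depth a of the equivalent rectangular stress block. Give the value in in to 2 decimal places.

T = A_s f_y = 10.89 × 60 = 653.4 kips.
a = T/(0.85 f'_c b) = 653.4/(0.85 × 7.7 × 15.8) = 6.32 in.

a ≈ 6.32 in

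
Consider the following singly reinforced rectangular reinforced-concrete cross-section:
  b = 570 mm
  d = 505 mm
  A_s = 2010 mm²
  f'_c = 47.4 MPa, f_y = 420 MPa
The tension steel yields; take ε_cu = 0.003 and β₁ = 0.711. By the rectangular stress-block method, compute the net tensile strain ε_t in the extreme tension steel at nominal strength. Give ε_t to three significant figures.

ε_t ≈ 0.0263

a = A_s f_y/(0.85 f'_c b) = 36.76 mm.
β₁ = 0.711, so c = a/β₁ = 36.76/0.711 = 51.70 mm.
From the linear strain diagram with ε_cu = 0.003: ε_t = 0.003 (d − c)/c = 0.003 × (505 − 51.70)/51.70 = 0.0263.
Since ε_t ≥ 0.005, the section is tension-controlled.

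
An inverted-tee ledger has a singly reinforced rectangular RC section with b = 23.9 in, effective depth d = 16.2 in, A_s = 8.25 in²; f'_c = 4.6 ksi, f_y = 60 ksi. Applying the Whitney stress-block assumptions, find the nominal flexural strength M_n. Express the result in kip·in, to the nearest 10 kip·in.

M_n ≈ 6710 kip·in

T = A_s f_y = 8.25 × 60 = 495 kips.
a = T/(0.85 f'_c b) = 495/(0.85 × 4.6 × 23.9) = 5.297 in.
M_n = T(d − a/2) = 495 × (16.2 − 2.6485) = 6708.0 kip·in.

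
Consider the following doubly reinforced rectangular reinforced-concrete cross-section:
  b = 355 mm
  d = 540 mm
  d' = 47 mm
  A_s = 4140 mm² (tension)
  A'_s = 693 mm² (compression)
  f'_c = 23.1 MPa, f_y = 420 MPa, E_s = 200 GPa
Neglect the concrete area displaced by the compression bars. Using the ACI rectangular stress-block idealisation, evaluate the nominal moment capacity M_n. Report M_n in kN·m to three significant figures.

M_n ≈ 775 kN·m

Assume both tension and compression steel yield.
Net tension couple steel: A_s − A'_s = 3447 mm².
a = (A_s − A'_s) f_y / (0.85 f'_c b) = 1447740/(0.85 × 23.1 × 355) = 207.70 mm.
c = a/β₁ = 207.70/0.85 = 244.35 mm; ε'_s = 0.003(c − d')/c = 0.0024 ≥ f_y/E_s = 0.0021, so compression steel does yield.
M_n = (A_s − A'_s) f_y (d − a/2) + A'_s f_y (d − d') = [1447740 × (540 − 103.85) + 291060 × (540 − 47)] × 10⁻⁶ = 631.43 + 143.49 = 774.92 kN·m.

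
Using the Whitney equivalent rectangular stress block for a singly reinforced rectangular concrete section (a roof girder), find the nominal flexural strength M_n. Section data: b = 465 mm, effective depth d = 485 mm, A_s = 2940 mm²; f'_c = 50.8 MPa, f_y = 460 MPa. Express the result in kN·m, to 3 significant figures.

M_n ≈ 610 kN·m

T = A_s f_y = 2940 × 460 = 1352400 N = 1352.4 kN.
From C = T: a = T/(0.85 f'_c b) = 1352400/(0.85 × 50.8 × 465) = 67.35 mm.
M_n = T(d − a/2) = 1352.4 kN × (485 − 33.675) mm = 610.37 kN·m.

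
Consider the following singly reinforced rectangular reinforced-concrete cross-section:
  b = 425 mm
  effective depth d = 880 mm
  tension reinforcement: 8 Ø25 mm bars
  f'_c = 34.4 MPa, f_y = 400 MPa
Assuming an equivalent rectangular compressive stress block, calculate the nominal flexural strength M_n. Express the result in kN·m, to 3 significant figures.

A_s = 8 × 491 = 3928 mm².
T = A_s f_y = 3928 × 400 = 1571200 N = 1571.2 kN.
From C = T: a = T/(0.85 f'_c b) = 1571200/(0.85 × 34.4 × 425) = 126.43 mm.
M_n = T(d − a/2) = 1571.2 kN × (880 − 63.215) mm = 1283.33 kN·m.

M_n ≈ 1280 kN·m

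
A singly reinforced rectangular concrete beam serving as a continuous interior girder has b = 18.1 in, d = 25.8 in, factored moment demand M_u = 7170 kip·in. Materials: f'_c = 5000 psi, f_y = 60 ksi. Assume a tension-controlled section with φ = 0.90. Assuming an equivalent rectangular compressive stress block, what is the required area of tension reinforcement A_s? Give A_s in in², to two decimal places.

A_s ≈ 5.62 in²

M_n = M_u/φ = 7170/0.90 = 7966.67 kip·in.
From M_n = 0.85 f'_c a b (d − a/2):
a = d − √(d² − 2M_n/(0.85 f'_c b)) = 25.8 − √(25.8² − 2 × 7966.67/(0.85 × 5 × 18.1)) = 4.387 in.
A_s = 0.85 f'_c a b / f_y = 0.85 × 5 × 4.387 × 18.1 / 60 = 5.624 in².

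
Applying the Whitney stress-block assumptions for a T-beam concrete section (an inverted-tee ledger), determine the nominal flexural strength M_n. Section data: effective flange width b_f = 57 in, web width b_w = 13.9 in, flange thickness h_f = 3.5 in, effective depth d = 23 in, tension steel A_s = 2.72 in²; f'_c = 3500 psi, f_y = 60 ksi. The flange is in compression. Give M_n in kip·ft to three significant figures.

M_n ≈ 306 kip·ft

Tension: T = A_s f_y = 2.72 × 60 = 163.2 kips.
Try a within the flange: a = T/(0.85 f'_c b_f) = 163.2/(0.85 × 3.5 × 57) = 0.962 in.
Since a = 0.962 ≤ h_f = 3.5 in, the stress block lies entirely in the flange; analyse as a rectangular beam of width b_f.
M_n = T(d − a/2) = 163.2 × (23 − 0.481) = 3675.1 kip·in.
M_n = 3675.1/12 = 306.26 kip·ft.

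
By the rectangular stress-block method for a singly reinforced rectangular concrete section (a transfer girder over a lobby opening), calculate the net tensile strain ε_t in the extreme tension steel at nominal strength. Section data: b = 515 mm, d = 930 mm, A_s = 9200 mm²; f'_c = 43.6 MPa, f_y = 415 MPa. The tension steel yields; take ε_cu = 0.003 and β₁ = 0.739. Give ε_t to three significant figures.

ε_t ≈ 0.00731

a = A_s f_y/(0.85 f'_c b) = 200.04 mm.
β₁ = 0.739, so c = a/β₁ = 200.04/0.739 = 270.69 mm.
From the linear strain diagram with ε_cu = 0.003: ε_t = 0.003 (d − c)/c = 0.003 × (930 − 270.69)/270.69 = 0.00731.
Since ε_t ≥ 0.005, the section is tension-controlled.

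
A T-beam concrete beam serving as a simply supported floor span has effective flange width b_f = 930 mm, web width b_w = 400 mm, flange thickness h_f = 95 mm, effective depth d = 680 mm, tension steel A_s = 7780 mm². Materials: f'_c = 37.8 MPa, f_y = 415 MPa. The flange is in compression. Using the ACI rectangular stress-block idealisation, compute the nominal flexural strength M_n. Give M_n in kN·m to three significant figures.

Tension: T = A_s f_y = 7780 × 415 = 3228700 N.
Try a within the flange: a = T/(0.85 f'_c b_f) = 3228700/(0.85 × 37.8 × 930) = 108.05 mm.
a = 108.05 > h_f = 95 mm: the block extends into the web. Split into flange-overhang and web parts.
C_f = 0.85 f'_c (b_f − b_w) h_f = 0.85 × 37.8 × (930 − 400) × 95 = 1617746 N.
Remaining web compression depth: a_w = (T − C_f)/(0.85 f'_c b_w) = (3228700 − 1617746)/(0.85 × 37.8 × 400) = 125.35 mm.
M_n = C_f(d − h_f/2) + (T − C_f)(d − a_w/2) = 1617746 × (680 − 47.5) + 1610954 × (680 − 62.675) = 1023.22 + 994.48 = 2017.70 × 10⁶ N·mm.
M_n = 2017.70 kN·m.

M_n ≈ 2020 kN·m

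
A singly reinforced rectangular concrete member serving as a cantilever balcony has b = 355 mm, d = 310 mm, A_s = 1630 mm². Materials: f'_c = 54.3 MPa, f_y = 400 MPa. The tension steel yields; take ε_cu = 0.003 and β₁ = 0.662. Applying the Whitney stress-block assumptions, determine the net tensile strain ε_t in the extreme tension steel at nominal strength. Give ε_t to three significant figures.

a = A_s f_y/(0.85 f'_c b) = 39.79 mm.
β₁ = 0.662, so c = a/β₁ = 39.79/0.662 = 60.11 mm.
From the linear strain diagram with ε_cu = 0.003: ε_t = 0.003 (d − c)/c = 0.003 × (310 − 60.11)/60.11 = 0.0125.
Since ε_t ≥ 0.005, the section is tension-controlled.

ε_t ≈ 0.0125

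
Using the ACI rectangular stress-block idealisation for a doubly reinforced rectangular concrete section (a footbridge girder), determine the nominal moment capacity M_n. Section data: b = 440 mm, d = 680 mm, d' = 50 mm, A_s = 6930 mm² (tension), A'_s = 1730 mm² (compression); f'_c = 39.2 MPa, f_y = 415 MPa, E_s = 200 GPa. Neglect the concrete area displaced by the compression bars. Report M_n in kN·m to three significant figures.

M_n ≈ 1760 kN·m

Assume both tension and compression steel yield.
Net tension couple steel: A_s − A'_s = 5200 mm².
a = (A_s − A'_s) f_y / (0.85 f'_c b) = 2158000/(0.85 × 39.2 × 440) = 147.20 mm.
c = a/β₁ = 147.20/0.77 = 191.17 mm; ε'_s = 0.003(c − d')/c = 0.0022 ≥ f_y/E_s = 0.0021, so compression steel does yield.
M_n = (A_s − A'_s) f_y (d − a/2) + A'_s f_y (d − d') = [2158000 × (680 − 73.6) + 717950 × (680 − 50)] × 10⁻⁶ = 1308.61 + 452.31 = 1760.92 kN·m.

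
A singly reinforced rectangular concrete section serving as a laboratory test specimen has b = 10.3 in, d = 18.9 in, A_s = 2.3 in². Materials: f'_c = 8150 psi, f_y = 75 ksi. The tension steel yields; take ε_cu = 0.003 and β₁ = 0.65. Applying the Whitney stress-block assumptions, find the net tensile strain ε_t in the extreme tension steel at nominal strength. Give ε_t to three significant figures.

ε_t ≈ 0.0122

a = A_s f_y/(0.85 f'_c b) = 2.418 in.
β₁ = 0.65, so c = a/β₁ = 2.418/0.65 = 3.720 in.
From the linear strain diagram with ε_cu = 0.003: ε_t = 0.003 (d − c)/c = 0.003 × (18.9 − 3.720)/3.720 = 0.0122.
Since ε_t ≥ 0.005, the section is tension-controlled.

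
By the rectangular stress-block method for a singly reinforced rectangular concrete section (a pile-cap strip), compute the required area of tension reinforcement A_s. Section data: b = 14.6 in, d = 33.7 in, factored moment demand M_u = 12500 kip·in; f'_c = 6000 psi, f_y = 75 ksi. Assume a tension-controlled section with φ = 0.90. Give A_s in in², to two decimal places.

M_n = M_u/φ = 12500/0.90 = 13888.9 kip·in.
From M_n = 0.85 f'_c a b (d − a/2):
a = d − √(d² − 2M_n/(0.85 f'_c b)) = 33.7 − √(33.7² − 2 × 13888.9/(0.85 × 6 × 14.6)) = 6.084 in.
A_s = 0.85 f'_c a b / f_y = 0.85 × 6 × 6.084 × 14.6 / 75 = 6.040 in².

A_s ≈ 6.04 in²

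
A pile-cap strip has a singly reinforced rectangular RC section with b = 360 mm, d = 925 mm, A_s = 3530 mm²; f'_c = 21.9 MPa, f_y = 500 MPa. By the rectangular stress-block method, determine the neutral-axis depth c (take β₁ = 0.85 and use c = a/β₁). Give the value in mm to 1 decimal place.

T = A_s f_y = 3530 × 500 = 1765000 N = 1765 kN.
Setting C = 0.85 f'_c a b equal to T: a = 1765000/(0.85 × 21.9 × 360) = 263.378 mm.
With β₁ = 0.85, c = a/β₁ = 263.378/0.85 = 309.9 mm.

c ≈ 309.9 mm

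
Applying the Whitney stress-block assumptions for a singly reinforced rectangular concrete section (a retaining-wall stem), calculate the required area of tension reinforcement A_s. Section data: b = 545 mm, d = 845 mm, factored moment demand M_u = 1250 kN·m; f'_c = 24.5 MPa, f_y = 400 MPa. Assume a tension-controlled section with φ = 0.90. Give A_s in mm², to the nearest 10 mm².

M_n = M_u/φ = 1250/0.90 = 1388.89 kN·m.
With M_n = 0.85 f'_c a b (d − a/2), solve the quadratic for a:
a = d − √(d² − 2M_n/(0.85 f'_c b)) = 845 − √(845² − 2 × 1388.89×10⁶/(0.85 × 24.5 × 545)) = 159.96 mm.
A_s = 0.85 f'_c a b / f_y = 0.85 × 24.5 × 159.96 × 545 / 400 = 4538.7 mm².

A_s ≈ 4540 mm²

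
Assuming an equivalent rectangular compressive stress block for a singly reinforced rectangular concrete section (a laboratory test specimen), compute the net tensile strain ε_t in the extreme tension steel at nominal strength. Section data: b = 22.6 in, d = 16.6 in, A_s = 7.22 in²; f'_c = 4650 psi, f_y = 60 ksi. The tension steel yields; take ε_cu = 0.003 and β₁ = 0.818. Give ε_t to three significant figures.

a = A_s f_y/(0.85 f'_c b) = 4.850 in.
β₁ = 0.818, so c = a/β₁ = 4.850/0.818 = 5.929 in.
From the linear strain diagram with ε_cu = 0.003: ε_t = 0.003 (d − c)/c = 0.003 × (16.6 − 5.929)/5.929 = 0.00540.
Since ε_t ≥ 0.005, the section is tension-controlled.

ε_t ≈ 0.00540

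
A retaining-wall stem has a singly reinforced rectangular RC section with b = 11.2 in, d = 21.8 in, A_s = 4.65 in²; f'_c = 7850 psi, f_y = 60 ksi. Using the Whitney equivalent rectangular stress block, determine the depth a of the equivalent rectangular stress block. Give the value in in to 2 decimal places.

T = A_s f_y = 4.65 × 60 = 279 kips.
a = T/(0.85 f'_c b) = 279/(0.85 × 7.85 × 11.2) = 3.73 in.

a ≈ 3.73 in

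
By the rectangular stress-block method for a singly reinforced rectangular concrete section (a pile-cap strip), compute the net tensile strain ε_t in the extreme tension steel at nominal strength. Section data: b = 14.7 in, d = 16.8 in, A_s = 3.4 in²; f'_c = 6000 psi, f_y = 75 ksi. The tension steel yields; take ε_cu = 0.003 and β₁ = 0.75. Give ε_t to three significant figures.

a = A_s f_y/(0.85 f'_c b) = 3.401 in.
β₁ = 0.75, so c = a/β₁ = 3.401/0.75 = 4.535 in.
From the linear strain diagram with ε_cu = 0.003: ε_t = 0.003 (d − c)/c = 0.003 × (16.8 − 4.535)/4.535 = 0.00811.
Since ε_t ≥ 0.005, the section is tension-controlled.

ε_t ≈ 0.00811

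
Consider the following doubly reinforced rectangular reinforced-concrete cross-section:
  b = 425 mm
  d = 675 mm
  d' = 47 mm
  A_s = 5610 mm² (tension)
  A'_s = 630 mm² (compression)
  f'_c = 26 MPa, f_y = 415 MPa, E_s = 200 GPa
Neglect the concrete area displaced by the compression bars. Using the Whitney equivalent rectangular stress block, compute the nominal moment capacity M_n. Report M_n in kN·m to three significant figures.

M_n ≈ 1330 kN·m

Assume both tension and compression steel yield.
Net tension couple steel: A_s − A'_s = 4980 mm².
a = (A_s − A'_s) f_y / (0.85 f'_c b) = 2066700/(0.85 × 26 × 425) = 220.04 mm.
c = a/β₁ = 220.04/0.85 = 258.87 mm; ε'_s = 0.003(c − d')/c = 0.0025 ≥ f_y/E_s = 0.0021, so compression steel does yield.
M_n = (A_s − A'_s) f_y (d − a/2) + A'_s f_y (d − d') = [2066700 × (675 − 110.02) + 261450 × (675 − 47)] × 10⁻⁶ = 1167.64 + 164.19 = 1331.83 kN·m.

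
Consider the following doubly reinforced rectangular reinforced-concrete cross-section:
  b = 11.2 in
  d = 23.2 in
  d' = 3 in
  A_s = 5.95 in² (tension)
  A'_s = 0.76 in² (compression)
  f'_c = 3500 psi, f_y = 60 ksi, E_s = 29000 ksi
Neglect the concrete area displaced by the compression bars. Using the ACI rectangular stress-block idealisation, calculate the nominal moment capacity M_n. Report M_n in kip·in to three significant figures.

M_n ≈ 6690 kip·in

Assume both steels yield.
a = (A_s − A'_s) f_y/(0.85 f'_c b) = (5.95 − 0.76) × 60/(0.85 × 3.5 × 11.2) = 9.346 in.
c = a/β₁ = 9.346/0.85 = 10.995 in; ε'_s = 0.003(c − d')/c = 0.0022 ≥ ε_y = 0.0021, so the compression steel yields.
M_n = (A_s − A'_s) f_y (d − a/2) + A'_s f_y (d − d') = 311.4 × (23.2 − 4.673) + 45.6 × (23.2 − 3) = 5769.3 + 921.1 = 6690.4 kip·in.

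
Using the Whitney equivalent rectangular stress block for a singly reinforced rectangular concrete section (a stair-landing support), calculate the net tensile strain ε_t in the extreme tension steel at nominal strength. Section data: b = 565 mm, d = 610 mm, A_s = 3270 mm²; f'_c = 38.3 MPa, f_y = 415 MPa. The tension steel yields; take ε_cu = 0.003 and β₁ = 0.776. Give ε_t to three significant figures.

ε_t ≈ 0.0162

a = A_s f_y/(0.85 f'_c b) = 73.78 mm.
β₁ = 0.776, so c = a/β₁ = 73.78/0.776 = 95.08 mm.
From the linear strain diagram with ε_cu = 0.003: ε_t = 0.003 (d − c)/c = 0.003 × (610 − 95.08)/95.08 = 0.0162.
Since ε_t ≥ 0.005, the section is tension-controlled.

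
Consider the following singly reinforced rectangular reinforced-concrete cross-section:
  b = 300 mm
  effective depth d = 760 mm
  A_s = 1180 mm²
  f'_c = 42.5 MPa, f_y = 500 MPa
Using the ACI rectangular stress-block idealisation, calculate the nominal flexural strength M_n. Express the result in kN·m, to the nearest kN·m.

T = A_s f_y = 1180 × 500 = 590000 N = 590 kN.
From C = T: a = T/(0.85 f'_c b) = 590000/(0.85 × 42.5 × 300) = 54.44 mm.
M_n = T(d − a/2) = 590 kN × (760 − 27.22) mm = 432.34 kN·m.

M_n ≈ 432 kN·m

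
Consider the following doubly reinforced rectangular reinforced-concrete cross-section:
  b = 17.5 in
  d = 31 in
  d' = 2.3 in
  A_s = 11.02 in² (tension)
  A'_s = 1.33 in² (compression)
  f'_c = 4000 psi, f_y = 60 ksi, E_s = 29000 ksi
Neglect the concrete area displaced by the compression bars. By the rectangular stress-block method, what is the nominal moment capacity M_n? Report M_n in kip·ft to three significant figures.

M_n ≈ 1460 kip·ft

Assume both steels yield.
a = (A_s − A'_s) f_y/(0.85 f'_c b) = (11.02 − 1.33) × 60/(0.85 × 4 × 17.5) = 9.771 in.
c = a/β₁ = 9.771/0.85 = 11.495 in; ε'_s = 0.003(c − d')/c = 0.0024 ≥ ε_y = 0.0021, so the compression steel yields.
M_n = (A_s − A'_s) f_y (d − a/2) + A'_s f_y (d − d') = 581.4 × (31 − 4.8855) + 79.8 × (31 − 2.3) = 15183.0 + 2290.3 = 17473.3 kip·in = 17473.3/12 = 1456.11 kip·ft.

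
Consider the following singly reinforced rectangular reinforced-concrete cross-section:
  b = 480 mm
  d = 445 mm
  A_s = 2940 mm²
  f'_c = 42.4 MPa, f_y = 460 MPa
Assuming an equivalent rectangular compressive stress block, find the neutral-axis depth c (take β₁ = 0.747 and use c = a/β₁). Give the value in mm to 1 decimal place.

T = A_s f_y = 2940 × 460 = 1352400 N = 1352.4 kN.
Setting C = 0.85 f'_c a b equal to T: a = 1352400/(0.85 × 42.4 × 480) = 78.177 mm.
With β₁ = 0.747, c = a/β₁ = 78.177/0.747 = 104.7 mm.

c ≈ 104.7 mm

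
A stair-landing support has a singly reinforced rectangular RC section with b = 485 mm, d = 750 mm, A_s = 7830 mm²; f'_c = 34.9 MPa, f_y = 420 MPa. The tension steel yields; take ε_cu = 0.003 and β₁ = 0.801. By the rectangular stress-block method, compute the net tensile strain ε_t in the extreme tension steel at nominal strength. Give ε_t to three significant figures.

a = A_s f_y/(0.85 f'_c b) = 228.57 mm.
β₁ = 0.801, so c = a/β₁ = 228.57/0.801 = 285.36 mm.
From the linear strain diagram with ε_cu = 0.003: ε_t = 0.003 (d − c)/c = 0.003 × (750 − 285.36)/285.36 = 0.00488.
ε_t is between 0.004 and 0.005 — transition zone.

ε_t ≈ 0.00488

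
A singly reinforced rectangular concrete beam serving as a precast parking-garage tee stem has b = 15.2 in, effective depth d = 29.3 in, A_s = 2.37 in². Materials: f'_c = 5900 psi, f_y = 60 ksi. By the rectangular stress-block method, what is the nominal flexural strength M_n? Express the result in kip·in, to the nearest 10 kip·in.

M_n ≈ 4030 kip·in

T = A_s f_y = 2.37 × 60 = 142.2 kips.
a = T/(0.85 f'_c b) = 142.2/(0.85 × 5.9 × 15.2) = 1.865 in.
M_n = T(d − a/2) = 142.2 × (29.3 − 0.9325) = 4033.9 kip·in.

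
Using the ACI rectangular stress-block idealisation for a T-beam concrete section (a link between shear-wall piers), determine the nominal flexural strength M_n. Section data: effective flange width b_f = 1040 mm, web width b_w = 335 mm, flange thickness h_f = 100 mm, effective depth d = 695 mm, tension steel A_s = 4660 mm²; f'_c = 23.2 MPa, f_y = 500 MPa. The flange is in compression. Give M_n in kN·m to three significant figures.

M_n ≈ 1480 kN·m

Tension: T = A_s f_y = 4660 × 500 = 2330000 N.
Try a within the flange: a = T/(0.85 f'_c b_f) = 2330000/(0.85 × 23.2 × 1040) = 113.61 mm.
a = 113.61 > h_f = 100 mm: the block extends into the web. Split into flange-overhang and web parts.
C_f = 0.85 f'_c (b_f − b_w) h_f = 0.85 × 23.2 × (1040 − 335) × 100 = 1390260 N.
Remaining web compression depth: a_w = (T − C_f)/(0.85 f'_c b_w) = (2330000 − 1390260)/(0.85 × 23.2 × 335) = 142.25 mm.
M_n = C_f(d − h_f/2) + (T − C_f)(d − a_w/2) = 1390260 × (695 − 50) + 939740 × (695 − 71.125) = 896.72 + 586.28 = 1483.00 × 10⁶ N·mm.
M_n = 1483.00 kN·m.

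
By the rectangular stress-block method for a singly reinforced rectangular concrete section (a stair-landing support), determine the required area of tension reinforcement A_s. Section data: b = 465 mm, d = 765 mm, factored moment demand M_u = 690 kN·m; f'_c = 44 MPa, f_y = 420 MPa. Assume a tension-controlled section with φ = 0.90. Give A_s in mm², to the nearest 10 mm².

M_n = M_u/φ = 690/0.90 = 766.667 kN·m.
With M_n = 0.85 f'_c a b (d − a/2), solve the quadratic for a:
a = d − √(d² − 2M_n/(0.85 f'_c b)) = 765 − √(765² − 2 × 766.667×10⁶/(0.85 × 44 × 465)) = 59.98 mm.
A_s = 0.85 f'_c a b / f_y = 0.85 × 44 × 59.98 × 465 / 420 = 2483.6 mm².

A_s ≈ 2480 mm²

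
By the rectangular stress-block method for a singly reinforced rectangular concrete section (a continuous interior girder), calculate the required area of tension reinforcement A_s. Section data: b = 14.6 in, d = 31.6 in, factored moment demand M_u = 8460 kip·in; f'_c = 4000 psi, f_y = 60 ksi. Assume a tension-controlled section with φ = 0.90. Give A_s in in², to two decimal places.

A_s ≈ 5.55 in²

M_n = M_u/φ = 8460/0.90 = 9400 kip·in.
From M_n = 0.85 f'_c a b (d − a/2):
a = d − √(d² − 2M_n/(0.85 f'_c b)) = 31.6 − √(31.6² − 2 × 9400/(0.85 × 4 × 14.6)) = 6.704 in.
A_s = 0.85 f'_c a b / f_y = 0.85 × 4 × 6.704 × 14.6 / 60 = 5.546 in².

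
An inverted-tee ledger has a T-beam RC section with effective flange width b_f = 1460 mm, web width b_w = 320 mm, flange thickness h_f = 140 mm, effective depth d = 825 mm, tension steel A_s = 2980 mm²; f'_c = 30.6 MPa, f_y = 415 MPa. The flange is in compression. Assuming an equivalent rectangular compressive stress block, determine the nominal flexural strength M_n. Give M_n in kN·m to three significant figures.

M_n ≈ 1000 kN·m

Tension: T = A_s f_y = 2980 × 415 = 1236700 N.
Try a within the flange: a = T/(0.85 f'_c b_f) = 1236700/(0.85 × 30.6 × 1460) = 32.57 mm.
Since a = 32.57 ≤ h_f = 140 mm, the stress block lies entirely in the flange; analyse as a rectangular beam of width b_f.
M_n = T(d − a/2) = 1236700 × (825 − 16.285) = 1000.14 × 10⁶ N·mm.
M_n = 1000.14 kN·m.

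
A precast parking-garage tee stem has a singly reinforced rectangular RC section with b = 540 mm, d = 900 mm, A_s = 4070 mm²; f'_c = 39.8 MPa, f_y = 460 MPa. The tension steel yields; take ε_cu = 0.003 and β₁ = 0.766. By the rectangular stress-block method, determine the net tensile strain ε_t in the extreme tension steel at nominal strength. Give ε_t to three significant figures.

a = A_s f_y/(0.85 f'_c b) = 102.48 mm.
β₁ = 0.766, so c = a/β₁ = 102.48/0.766 = 133.79 mm.
From the linear strain diagram with ε_cu = 0.003: ε_t = 0.003 (d − c)/c = 0.003 × (900 − 133.79)/133.79 = 0.0172.
Since ε_t ≥ 0.005, the section is tension-controlled.

ε_t ≈ 0.0172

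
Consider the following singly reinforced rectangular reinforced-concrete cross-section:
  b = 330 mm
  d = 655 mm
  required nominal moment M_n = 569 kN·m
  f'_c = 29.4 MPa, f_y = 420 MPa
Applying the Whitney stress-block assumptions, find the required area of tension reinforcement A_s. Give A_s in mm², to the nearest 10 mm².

With M_n = 0.85 f'_c a b (d − a/2), solve the quadratic for a:
a = d − √(d² − 2M_n/(0.85 f'_c b)) = 655 − √(655² − 2 × 569×10⁶/(0.85 × 29.4 × 330)) = 115.53 mm.
A_s = 0.85 f'_c a b / f_y = 0.85 × 29.4 × 115.53 × 330 / 420 = 2268.4 mm².

A_s ≈ 2270 mm²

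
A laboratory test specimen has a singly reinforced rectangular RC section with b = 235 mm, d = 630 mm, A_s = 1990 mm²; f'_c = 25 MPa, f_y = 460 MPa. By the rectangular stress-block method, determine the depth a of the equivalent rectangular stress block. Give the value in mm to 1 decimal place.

a ≈ 183.3 mm

T = A_s f_y = 1990 × 460 = 915400 N = 915.4 kN.
Setting C = 0.85 f'_c a b equal to T: a = 915400/(0.85 × 25 × 235) = 183.3 mm.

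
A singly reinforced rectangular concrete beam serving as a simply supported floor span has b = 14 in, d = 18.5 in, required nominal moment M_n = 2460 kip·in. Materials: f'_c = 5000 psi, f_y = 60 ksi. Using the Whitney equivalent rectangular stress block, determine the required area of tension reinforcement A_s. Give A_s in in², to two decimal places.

From M_n = 0.85 f'_c a b (d − a/2):
a = d − √(d² − 2M_n/(0.85 f'_c b)) = 18.5 − √(18.5² − 2 × 2460/(0.85 × 5 × 14)) = 2.389 in.
A_s = 0.85 f'_c a b / f_y = 0.85 × 5 × 2.389 × 14 / 60 = 2.369 in².

A_s ≈ 2.37 in²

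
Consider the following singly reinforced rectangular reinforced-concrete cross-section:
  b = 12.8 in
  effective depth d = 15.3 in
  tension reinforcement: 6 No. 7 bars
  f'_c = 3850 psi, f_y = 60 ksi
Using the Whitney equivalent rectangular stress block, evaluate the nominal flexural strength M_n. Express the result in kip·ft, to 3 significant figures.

A_s = 6 × 0.6 = 3.6 in².
T = A_s f_y = 3.6 × 60 = 216 kips.
a = T/(0.85 f'_c b) = 216/(0.85 × 3.85 × 12.8) = 5.157 in.
M_n = T(d − a/2) = 216 × (15.3 − 2.5785) = 2747.8 kip·in = 2747.8/12 = 228.98 kip·ft.

M_n ≈ 229 kip·ft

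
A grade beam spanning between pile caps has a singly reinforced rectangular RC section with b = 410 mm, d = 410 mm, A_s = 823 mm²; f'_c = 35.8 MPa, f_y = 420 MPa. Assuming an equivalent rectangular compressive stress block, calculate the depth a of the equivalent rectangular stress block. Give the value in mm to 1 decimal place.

T = A_s f_y = 823 × 420 = 345660 N = 345.66 kN.
Setting C = 0.85 f'_c a b equal to T: a = 345660/(0.85 × 35.8 × 410) = 27.7 mm.

a ≈ 27.7 mm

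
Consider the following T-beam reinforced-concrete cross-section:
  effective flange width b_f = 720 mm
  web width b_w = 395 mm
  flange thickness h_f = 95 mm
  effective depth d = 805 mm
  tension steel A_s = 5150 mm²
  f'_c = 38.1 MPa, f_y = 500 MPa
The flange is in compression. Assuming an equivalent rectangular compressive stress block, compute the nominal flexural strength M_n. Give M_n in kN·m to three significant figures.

Tension: T = A_s f_y = 5150 × 500 = 2575000 N.
Try a within the flange: a = T/(0.85 f'_c b_f) = 2575000/(0.85 × 38.1 × 720) = 110.43 mm.
a = 110.43 > h_f = 95 mm: the block extends into the web. Split into flange-overhang and web parts.
C_f = 0.85 f'_c (b_f − b_w) h_f = 0.85 × 38.1 × (720 − 395) × 95 = 999887 N.
Remaining web compression depth: a_w = (T − C_f)/(0.85 f'_c b_w) = (2575000 − 999887)/(0.85 × 38.1 × 395) = 123.13 mm.
M_n = C_f(d − h_f/2) + (T − C_f)(d − a_w/2) = 999887 × (805 − 47.5) + 1575113 × (805 − 61.565) = 757.41 + 1170.99 = 1928.40 × 10⁶ N·mm.
M_n = 1928.40 kN·m.

M_n ≈ 1930 kN·m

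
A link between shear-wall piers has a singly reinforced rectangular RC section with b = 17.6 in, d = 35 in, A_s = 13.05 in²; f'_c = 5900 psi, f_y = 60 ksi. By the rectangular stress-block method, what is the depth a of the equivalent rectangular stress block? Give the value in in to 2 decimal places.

T = A_s f_y = 13.05 × 60 = 783 kips.
a = T/(0.85 f'_c b) = 783/(0.85 × 5.9 × 17.6) = 8.87 in.

a ≈ 8.87 in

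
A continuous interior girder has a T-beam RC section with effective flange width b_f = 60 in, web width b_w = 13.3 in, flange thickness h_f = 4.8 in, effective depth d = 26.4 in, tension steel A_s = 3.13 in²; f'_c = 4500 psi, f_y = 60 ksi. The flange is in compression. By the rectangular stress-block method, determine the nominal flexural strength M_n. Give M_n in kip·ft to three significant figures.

M_n ≈ 407 kip·ft

Tension: T = A_s f_y = 3.13 × 60 = 187.8 kips.
Try a within the flange: a = T/(0.85 f'_c b_f) = 187.8/(0.85 × 4.5 × 60) = 0.818 in.
Since a = 0.818 ≤ h_f = 4.8 in, the stress block lies entirely in the flange; analyse as a rectangular beam of width b_f.
M_n = T(d − a/2) = 187.8 × (26.4 − 0.409) = 4881.1 kip·in.
M_n = 4881.1/12 = 406.76 kip·ft.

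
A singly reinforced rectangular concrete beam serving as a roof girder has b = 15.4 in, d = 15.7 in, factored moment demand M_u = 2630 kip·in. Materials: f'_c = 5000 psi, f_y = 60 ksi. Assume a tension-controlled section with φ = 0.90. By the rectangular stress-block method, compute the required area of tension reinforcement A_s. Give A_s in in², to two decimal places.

M_n = M_u/φ = 2630/0.90 = 2922.22 kip·in.
From M_n = 0.85 f'_c a b (d − a/2):
a = d − √(d² − 2M_n/(0.85 f'_c b)) = 15.7 − √(15.7² − 2 × 2922.22/(0.85 × 5 × 15.4)) = 3.162 in.
A_s = 0.85 f'_c a b / f_y = 0.85 × 5 × 3.162 × 15.4 / 60 = 3.449 in².

A_s ≈ 3.45 in²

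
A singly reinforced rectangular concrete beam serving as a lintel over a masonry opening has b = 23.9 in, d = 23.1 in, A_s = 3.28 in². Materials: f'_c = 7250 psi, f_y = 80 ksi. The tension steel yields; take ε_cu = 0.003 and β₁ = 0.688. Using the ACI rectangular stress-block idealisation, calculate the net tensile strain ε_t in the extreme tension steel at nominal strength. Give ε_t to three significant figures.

a = A_s f_y/(0.85 f'_c b) = 1.782 in.
β₁ = 0.688, so c = a/β₁ = 1.782/0.688 = 2.590 in.
From the linear strain diagram with ε_cu = 0.003: ε_t = 0.003 (d − c)/c = 0.003 × (23.1 − 2.590)/2.590 = 0.0238.
Since ε_t ≥ 0.005, the section is tension-controlled.

ε_t ≈ 0.0238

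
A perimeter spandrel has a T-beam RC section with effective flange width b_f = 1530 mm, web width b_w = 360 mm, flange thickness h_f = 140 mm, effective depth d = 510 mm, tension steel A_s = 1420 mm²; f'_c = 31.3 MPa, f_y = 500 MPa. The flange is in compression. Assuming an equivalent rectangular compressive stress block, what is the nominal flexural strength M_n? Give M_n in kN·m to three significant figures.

Tension: T = A_s f_y = 1420 × 500 = 710000 N.
Try a within the flange: a = T/(0.85 f'_c b_f) = 710000/(0.85 × 31.3 × 1530) = 17.44 mm.
Since a = 17.44 ≤ h_f = 140 mm, the stress block lies entirely in the flange; analyse as a rectangular beam of width b_f.
M_n = T(d − a/2) = 710000 × (510 − 8.72) = 355.91 × 10⁶ N·mm.
M_n = 355.91 kN·m.

M_n ≈ 356 kN·m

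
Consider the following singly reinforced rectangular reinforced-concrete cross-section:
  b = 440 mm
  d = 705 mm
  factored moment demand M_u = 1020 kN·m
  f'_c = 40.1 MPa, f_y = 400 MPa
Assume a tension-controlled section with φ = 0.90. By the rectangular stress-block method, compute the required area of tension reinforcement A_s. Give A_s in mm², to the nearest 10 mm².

A_s ≈ 4380 mm²

M_n = M_u/φ = 1020/0.90 = 1133.33 kN·m.
With M_n = 0.85 f'_c a b (d − a/2), solve the quadratic for a:
a = d − √(d² − 2M_n/(0.85 f'_c b)) = 705 − √(705² − 2 × 1133.33×10⁶/(0.85 × 40.1 × 440)) = 116.88 mm.
A_s = 0.85 f'_c a b / f_y = 0.85 × 40.1 × 116.88 × 440 / 400 = 4382.2 mm².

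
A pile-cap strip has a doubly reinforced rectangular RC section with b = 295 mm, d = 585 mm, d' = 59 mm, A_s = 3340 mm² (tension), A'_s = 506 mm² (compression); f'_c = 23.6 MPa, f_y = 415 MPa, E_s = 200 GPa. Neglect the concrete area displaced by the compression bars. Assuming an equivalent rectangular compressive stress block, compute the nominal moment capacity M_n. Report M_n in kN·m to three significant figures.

Assume both tension and compression steel yield.
Net tension couple steel: A_s − A'_s = 2834 mm².
a = (A_s − A'_s) f_y / (0.85 f'_c b) = 1176110/(0.85 × 23.6 × 295) = 198.74 mm.
c = a/β₁ = 198.74/0.85 = 233.81 mm; ε'_s = 0.003(c − d')/c = 0.0022 ≥ f_y/E_s = 0.0021, so compression steel does yield.
M_n = (A_s − A'_s) f_y (d − a/2) + A'_s f_y (d − d') = [1176110 × (585 − 99.37) + 209990 × (585 − 59)] × 10⁻⁶ = 571.15 + 110.45 = 681.60 kN·m.

M_n ≈ 682 kN·m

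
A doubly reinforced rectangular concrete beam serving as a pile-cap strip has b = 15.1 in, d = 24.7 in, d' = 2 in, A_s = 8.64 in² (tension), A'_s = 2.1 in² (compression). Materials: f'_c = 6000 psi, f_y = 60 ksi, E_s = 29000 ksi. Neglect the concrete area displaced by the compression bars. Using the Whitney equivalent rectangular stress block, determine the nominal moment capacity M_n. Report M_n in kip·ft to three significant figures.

Assume both steels yield.
a = (A_s − A'_s) f_y/(0.85 f'_c b) = (8.64 − 2.1) × 60/(0.85 × 6 × 15.1) = 5.095 in.
c = a/β₁ = 5.095/0.75 = 6.793 in; ε'_s = 0.003(c − d')/c = 0.0021 ≥ ε_y = 0.0021, so the compression steel yields.
M_n = (A_s − A'_s) f_y (d − a/2) + A'_s f_y (d − d') = 392.4 × (24.7 − 2.5475) + 126 × (24.7 − 2) = 8692.6 + 2860.2 = 11552.8 kip·in = 11552.8/12 = 962.73 kip·ft.

M_n ≈ 963 kip·ft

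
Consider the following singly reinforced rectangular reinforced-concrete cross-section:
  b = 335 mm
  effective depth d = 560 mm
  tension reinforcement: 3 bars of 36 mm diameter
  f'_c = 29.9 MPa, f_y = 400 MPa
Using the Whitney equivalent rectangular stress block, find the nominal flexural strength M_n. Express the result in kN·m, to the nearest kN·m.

A_s = 3 × 1018 = 3054 mm².
T = A_s f_y = 3054 × 400 = 1221600 N = 1221.6 kN.
From C = T: a = T/(0.85 f'_c b) = 1221600/(0.85 × 29.9 × 335) = 143.48 mm.
M_n = T(d − a/2) = 1221.6 kN × (560 − 71.74) mm = 596.46 kN·m.

M_n ≈ 596 kN·m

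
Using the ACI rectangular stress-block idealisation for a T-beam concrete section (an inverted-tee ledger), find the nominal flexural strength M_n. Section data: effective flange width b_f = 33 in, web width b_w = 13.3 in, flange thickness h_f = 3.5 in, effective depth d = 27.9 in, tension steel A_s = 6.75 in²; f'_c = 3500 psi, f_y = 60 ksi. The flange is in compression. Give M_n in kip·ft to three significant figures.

M_n ≈ 870 kip·ft

Tension: T = A_s f_y = 6.75 × 60 = 405 kips.
Try a within the flange: a = T/(0.85 f'_c b_f) = 405/(0.85 × 3.5 × 33) = 4.125 in.
a = 4.125 > h_f = 3.5 in: the block extends into the web. Split into flange-overhang and web parts.
C_f = 0.85 f'_c (b_f − b_w) h_f = 0.85 × 3.5 × (33 − 13.3) × 3.5 = 205.1 kips.
Remaining web compression depth: a_w = (T − C_f)/(0.85 f'_c b_w) = (405 − 205.1)/(0.85 × 3.5 × 13.3) = 5.052 in.
M_n = C_f(d − h_f/2) + (T − C_f)(d − a_w/2) = 205.1 × (27.9 − 1.75) + 199.9 × (27.9 − 2.526) = 5363.4 + 5072.3 = 10435.7 kip·in.
M_n = 10435.7/12 = 869.64 kip·ft.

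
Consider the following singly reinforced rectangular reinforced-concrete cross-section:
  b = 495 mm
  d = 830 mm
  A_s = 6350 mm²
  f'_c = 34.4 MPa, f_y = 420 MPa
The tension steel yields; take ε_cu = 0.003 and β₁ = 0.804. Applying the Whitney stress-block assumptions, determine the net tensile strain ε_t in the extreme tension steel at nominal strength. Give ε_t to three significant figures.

a = A_s f_y/(0.85 f'_c b) = 184.26 mm.
β₁ = 0.804, so c = a/β₁ = 184.26/0.804 = 229.18 mm.
From the linear strain diagram with ε_cu = 0.003: ε_t = 0.003 (d − c)/c = 0.003 × (830 − 229.18)/229.18 = 0.00786.
Since ε_t ≥ 0.005, the section is tension-controlled.

ε_t ≈ 0.00786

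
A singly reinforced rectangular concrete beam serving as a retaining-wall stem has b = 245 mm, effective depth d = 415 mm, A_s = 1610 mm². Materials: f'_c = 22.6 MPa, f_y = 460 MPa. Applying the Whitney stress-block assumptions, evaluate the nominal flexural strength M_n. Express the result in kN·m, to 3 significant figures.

T = A_s f_y = 1610 × 460 = 740600 N = 740.6 kN.
From C = T: a = T/(0.85 f'_c b) = 740600/(0.85 × 22.6 × 245) = 157.36 mm.
M_n = T(d − a/2) = 740.6 kN × (415 − 78.68) mm = 249.08 kN·m.

M_n ≈ 249 kN·m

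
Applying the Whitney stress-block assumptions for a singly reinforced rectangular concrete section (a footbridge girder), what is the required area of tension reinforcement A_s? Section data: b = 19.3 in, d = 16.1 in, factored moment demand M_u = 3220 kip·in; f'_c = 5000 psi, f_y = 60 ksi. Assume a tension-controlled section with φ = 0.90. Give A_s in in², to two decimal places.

A_s ≈ 4.08 in²

M_n = M_u/φ = 3220/0.90 = 3577.78 kip·in.
From M_n = 0.85 f'_c a b (d − a/2):
a = d − √(d² − 2M_n/(0.85 f'_c b)) = 16.1 − √(16.1² − 2 × 3577.78/(0.85 × 5 × 19.3)) = 2.986 in.
A_s = 0.85 f'_c a b / f_y = 0.85 × 5 × 2.986 × 19.3 / 60 = 4.082 in².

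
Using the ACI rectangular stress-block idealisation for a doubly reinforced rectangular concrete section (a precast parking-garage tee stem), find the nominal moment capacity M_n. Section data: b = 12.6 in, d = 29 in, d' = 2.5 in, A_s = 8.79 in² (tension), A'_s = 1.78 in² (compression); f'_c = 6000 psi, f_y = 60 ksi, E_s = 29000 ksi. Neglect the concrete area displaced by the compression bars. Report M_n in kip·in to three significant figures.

Assume both steels yield.
a = (A_s − A'_s) f_y/(0.85 f'_c b) = (8.79 − 1.78) × 60/(0.85 × 6 × 12.6) = 6.545 in.
c = a/β₁ = 6.545/0.75 = 8.727 in; ε'_s = 0.003(c − d')/c = 0.0021 ≥ ε_y = 0.0021, so the compression steel yields.
M_n = (A_s − A'_s) f_y (d − a/2) + A'_s f_y (d − d') = 420.6 × (29 − 3.2725) + 106.8 × (29 − 2.5) = 10821.0 + 2830.2 = 13651.2 kip·in.

M_n ≈ 13700 kip·in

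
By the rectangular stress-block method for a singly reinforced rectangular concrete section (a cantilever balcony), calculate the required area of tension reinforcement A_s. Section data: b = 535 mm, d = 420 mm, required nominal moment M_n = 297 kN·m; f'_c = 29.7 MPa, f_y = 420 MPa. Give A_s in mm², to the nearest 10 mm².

A_s ≈ 1800 mm²

With M_n = 0.85 f'_c a b (d − a/2), solve the quadratic for a:
a = d − √(d² − 2M_n/(0.85 f'_c b)) = 420 − √(420² − 2 × 297×10⁶/(0.85 × 29.7 × 535)) = 56.10 mm.
A_s = 0.85 f'_c a b / f_y = 0.85 × 29.7 × 56.10 × 535 / 420 = 1804.0 mm².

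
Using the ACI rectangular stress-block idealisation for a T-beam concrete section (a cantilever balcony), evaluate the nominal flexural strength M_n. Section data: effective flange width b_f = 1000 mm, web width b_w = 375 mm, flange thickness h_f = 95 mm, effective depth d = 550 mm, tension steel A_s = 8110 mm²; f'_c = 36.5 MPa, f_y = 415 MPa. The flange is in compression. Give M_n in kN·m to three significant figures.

M_n ≈ 1660 kN·m

Tension: T = A_s f_y = 8110 × 415 = 3365650 N.
Try a within the flange: a = T/(0.85 f'_c b_f) = 3365650/(0.85 × 36.5 × 1000) = 108.48 mm.
a = 108.48 > h_f = 95 mm: the block extends into the web. Split into flange-overhang and web parts.
C_f = 0.85 f'_c (b_f − b_w) h_f = 0.85 × 36.5 × (1000 − 375) × 95 = 1842109 N.
Remaining web compression depth: a_w = (T − C_f)/(0.85 f'_c b_w) = (3365650 − 1842109)/(0.85 × 36.5 × 375) = 130.95 mm.
M_n = C_f(d − h_f/2) + (T − C_f)(d − a_w/2) = 1842109 × (550 − 47.5) + 1523541 × (550 − 65.475) = 925.66 + 738.19 = 1663.85 × 10⁶ N·mm.
M_n = 1663.85 kN·m.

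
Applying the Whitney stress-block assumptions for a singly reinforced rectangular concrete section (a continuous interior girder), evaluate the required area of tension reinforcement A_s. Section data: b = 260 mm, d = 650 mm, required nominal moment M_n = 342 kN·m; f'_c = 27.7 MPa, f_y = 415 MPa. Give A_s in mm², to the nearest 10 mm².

With M_n = 0.85 f'_c a b (d − a/2), solve the quadratic for a:
a = d − √(d² − 2M_n/(0.85 f'_c b)) = 650 − √(650² − 2 × 342×10⁶/(0.85 × 27.7 × 260)) = 92.54 mm.
A_s = 0.85 f'_c a b / f_y = 0.85 × 27.7 × 92.54 × 260 / 415 = 1365.1 mm².

A_s ≈ 1370 mm²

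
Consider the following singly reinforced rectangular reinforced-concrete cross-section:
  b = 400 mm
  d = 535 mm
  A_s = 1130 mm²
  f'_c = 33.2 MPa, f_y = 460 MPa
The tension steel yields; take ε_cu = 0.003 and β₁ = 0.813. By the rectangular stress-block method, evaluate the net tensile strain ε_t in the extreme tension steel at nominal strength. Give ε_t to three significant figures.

a = A_s f_y/(0.85 f'_c b) = 46.05 mm.
β₁ = 0.813, so c = a/β₁ = 46.05/0.813 = 56.64 mm.
From the linear strain diagram with ε_cu = 0.003: ε_t = 0.003 (d − c)/c = 0.003 × (535 − 56.64)/56.64 = 0.0253.
Since ε_t ≥ 0.005, the section is tension-controlled.

ε_t ≈ 0.0253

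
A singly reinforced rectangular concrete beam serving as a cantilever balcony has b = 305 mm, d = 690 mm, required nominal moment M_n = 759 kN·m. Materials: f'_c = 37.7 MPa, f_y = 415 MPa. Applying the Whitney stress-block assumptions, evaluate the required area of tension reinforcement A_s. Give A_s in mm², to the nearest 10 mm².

With M_n = 0.85 f'_c a b (d − a/2), solve the quadratic for a:
a = d − √(d² − 2M_n/(0.85 f'_c b)) = 690 − √(690² − 2 × 759×10⁶/(0.85 × 37.7 × 305)) = 123.62 mm.
A_s = 0.85 f'_c a b / f_y = 0.85 × 37.7 × 123.62 × 305 / 415 = 2911.4 mm².

A_s ≈ 2910 mm²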